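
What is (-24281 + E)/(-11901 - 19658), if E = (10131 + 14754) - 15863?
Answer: 15259/31559 ≈ 0.48351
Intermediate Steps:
E = 9022 (E = 24885 - 15863 = 9022)
(-24281 + E)/(-11901 - 19658) = (-24281 + 9022)/(-11901 - 19658) = -15259/(-31559) = -15259*(-1/31559) = 15259/31559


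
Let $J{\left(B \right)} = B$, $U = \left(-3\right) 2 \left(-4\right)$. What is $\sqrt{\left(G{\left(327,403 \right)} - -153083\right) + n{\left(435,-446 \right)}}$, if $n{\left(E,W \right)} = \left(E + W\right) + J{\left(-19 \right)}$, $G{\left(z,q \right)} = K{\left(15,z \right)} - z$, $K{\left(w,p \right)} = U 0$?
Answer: $\sqrt{152726} \approx 390.8$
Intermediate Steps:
$U = 24$ ($U = \left(-6\right) \left(-4\right) = 24$)
$K{\left(w,p \right)} = 0$ ($K{\left(w,p \right)} = 24 \cdot 0 = 0$)
$G{\left(z,q \right)} = - z$ ($G{\left(z,q \right)} = 0 - z = - z$)
$n{\left(E,W \right)} = -19 + E + W$ ($n{\left(E,W \right)} = \left(E + W\right) - 19 = -19 + E + W$)
$\sqrt{\left(G{\left(327,403 \right)} - -153083\right) + n{\left(435,-446 \right)}} = \sqrt{\left(\left(-1\right) 327 - -153083\right) - 30} = \sqrt{\left(-327 + 153083\right) - 30} = \sqrt{152756 - 30} = \sqrt{152726}$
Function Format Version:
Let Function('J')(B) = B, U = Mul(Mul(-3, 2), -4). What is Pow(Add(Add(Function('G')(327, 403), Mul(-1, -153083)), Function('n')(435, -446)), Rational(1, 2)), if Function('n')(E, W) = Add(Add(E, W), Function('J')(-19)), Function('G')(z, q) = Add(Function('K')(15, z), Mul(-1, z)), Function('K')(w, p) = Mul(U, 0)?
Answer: Pow(152726, Rational(1, 2)) ≈ 390.80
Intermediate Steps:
U = 24 (U = Mul(-6, -4) = 24)
Function('K')(w, p) = 0 (Function('K')(w, p) = Mul(24, 0) = 0)
Function('G')(z, q) = Mul(-1, z) (Function('G')(z, q) = Add(0, Mul(-1, z)) = Mul(-1, z))
Function('n')(E, W) = Add(-19, E, W) (Function('n')(E, W) = Add(Add(E, W), -19) = Add(-19, E, W))
Pow(Add(Add(Function('G')(327, 403), Mul(-1, -153083)), Function('n')(435, -446)), Rational(1, 2)) = Pow(Add(Add(Mul(-1, 327), Mul(-1, -153083)), Add(-19, 435, -446)), Rational(1, 2)) = Pow(Add(Add(-327, 153083), -30), Rational(1, 2)) = Pow(Add(152756, -30), Rational(1, 2)) = Pow(152726, Rational(1, 2))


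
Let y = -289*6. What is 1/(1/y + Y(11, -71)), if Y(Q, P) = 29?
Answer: 1734/50285 ≈ 0.034483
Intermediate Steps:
y = -1734
1/(1/y + Y(11, -71)) = 1/(1/(-1734) + 29) = 1/(-1/1734 + 29) = 1/(50285/1734) = 1734/50285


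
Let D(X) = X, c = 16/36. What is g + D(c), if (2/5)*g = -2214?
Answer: -49811/9 ≈ -5534.6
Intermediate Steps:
g = -5535 (g = (5/2)*(-2214) = -5535)
c = 4/9 (c = 16*(1/36) = 4/9 ≈ 0.44444)
g + D(c) = -5535 + 4/9 = -49811/9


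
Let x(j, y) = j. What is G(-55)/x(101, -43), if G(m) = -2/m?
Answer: 2/5555 ≈ 0.00036004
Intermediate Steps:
G(-55)/x(101, -43) = -2/(-55)/101 = -2*(-1/55)*(1/101) = (2/55)*(1/101) = 2/5555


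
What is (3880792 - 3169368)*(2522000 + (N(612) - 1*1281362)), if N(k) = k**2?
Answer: 1149079239168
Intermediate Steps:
(3880792 - 3169368)*(2522000 + (N(612) - 1*1281362)) = (3880792 - 3169368)*(2522000 + (612**2 - 1*1281362)) = 711424*(2522000 + (374544 - 1281362)) = 711424*(2522000 - 906818) = 711424*1615182 = 1149079239168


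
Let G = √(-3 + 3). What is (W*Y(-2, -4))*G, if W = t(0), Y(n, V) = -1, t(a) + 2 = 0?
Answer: 0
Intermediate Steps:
t(a) = -2 (t(a) = -2 + 0 = -2)
W = -2
G = 0 (G = √0 = 0)
(W*Y(-2, -4))*G = -2*(-1)*0 = 2*0 = 0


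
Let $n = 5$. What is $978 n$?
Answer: $4890$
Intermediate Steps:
$978 n = 978 \cdot 5 = 4890$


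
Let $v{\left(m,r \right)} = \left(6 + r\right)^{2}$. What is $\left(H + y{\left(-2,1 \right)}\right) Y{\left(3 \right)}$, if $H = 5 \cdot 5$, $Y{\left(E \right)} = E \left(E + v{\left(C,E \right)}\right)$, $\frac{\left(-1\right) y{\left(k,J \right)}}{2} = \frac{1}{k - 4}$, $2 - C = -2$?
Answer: $6384$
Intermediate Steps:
$C = 4$ ($C = 2 - -2 = 2 + 2 = 4$)
$y{\left(k,J \right)} = - \frac{2}{-4 + k}$ ($y{\left(k,J \right)} = - \frac{2}{k - 4} = - \frac{2}{-4 + k}$)
$Y{\left(E \right)} = E \left(E + \left(6 + E\right)^{2}\right)$
$H = 25$
$\left(H + y{\left(-2,1 \right)}\right) Y{\left(3 \right)} = \left(25 - \frac{2}{-4 - 2}\right) 3 \left(3 + \left(6 + 3\right)^{2}\right) = \left(25 - \frac{2}{-6}\right) 3 \left(3 + 9^{2}\right) = \left(25 - - \frac{1}{3}\right) 3 \left(3 + 81\right) = \left(25 + \frac{1}{3}\right) 3 \cdot 84 = \frac{76}{3} \cdot 252 = 6384$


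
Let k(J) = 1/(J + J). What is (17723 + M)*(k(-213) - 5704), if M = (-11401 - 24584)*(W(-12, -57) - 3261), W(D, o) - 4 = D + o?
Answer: -290868942325865/426 ≈ -6.8279e+11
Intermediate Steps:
W(D, o) = 4 + D + o (W(D, o) = 4 + (D + o) = 4 + D + o)
k(J) = 1/(2*J)
M = 119686110 (M = (-11401 - 24584)*((4 - 12 - 57) - 3261) = -35985*(-65 - 3261) = -35985*(-3326) = 119686110)
(17723 + M)*(k(-213) - 5704) = (17723 + 119686110)*((½)/(-213) - 5704) = 119703833*((½)*(-1/213) - 5704) = 119703833*(-1/426 - 5704) = 119703833*(-2429905/426) = -290868942325865/426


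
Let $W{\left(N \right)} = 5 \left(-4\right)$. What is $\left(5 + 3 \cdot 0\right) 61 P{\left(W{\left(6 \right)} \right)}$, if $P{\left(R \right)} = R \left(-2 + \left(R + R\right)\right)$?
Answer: $256200$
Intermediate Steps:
$W{\left(N \right)} = -20$
$P{\left(R \right)} = R \left(-2 + 2 R\right)$
$\left(5 + 3 \cdot 0\right) 61 P{\left(W{\left(6 \right)} \right)} = \left(5 + 3 \cdot 0\right) 61 \cdot 2 \left(-20\right) \left(-1 - 20\right) = \left(5 + 0\right) 61 \cdot 2 \left(-20\right) \left(-21\right) = 5 \cdot 61 \cdot 840 = 305 \cdot 840 = 256200$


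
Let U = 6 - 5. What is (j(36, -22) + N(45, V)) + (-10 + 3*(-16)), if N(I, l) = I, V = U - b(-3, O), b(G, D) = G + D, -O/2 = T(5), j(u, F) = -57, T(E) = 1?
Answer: -70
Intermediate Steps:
O = -2 (O = -2*1 = -2)
b(G, D) = D + G
U = 1
V = 6 (V = 1 - (-2 - 3) = 1 - 1*(-5) = 1 + 5 = 6)
(j(36, -22) + N(45, V)) + (-10 + 3*(-16)) = (-57 + 45) + (-10 + 3*(-16)) = -12 + (-10 - 48) = -12 - 58 = -70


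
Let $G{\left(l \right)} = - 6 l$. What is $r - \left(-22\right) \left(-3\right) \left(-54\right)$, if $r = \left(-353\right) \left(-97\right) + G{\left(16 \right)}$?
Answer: $37709$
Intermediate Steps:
$r = 34145$ ($r = \left(-353\right) \left(-97\right) - 96 = 34241 - 96 = 34145$)
$r - \left(-22\right) \left(-3\right) \left(-54\right) = 34145 - \left(-22\right) \left(-3\right) \left(-54\right) = 34145 - 66 \left(-54\right) = 34145 - -3564 = 34145 + 3564 = 37709$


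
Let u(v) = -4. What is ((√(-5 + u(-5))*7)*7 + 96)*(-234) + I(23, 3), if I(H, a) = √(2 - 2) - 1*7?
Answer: -22471 - 34398*I ≈ -22471.0 - 34398.0*I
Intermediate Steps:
I(H, a) = -7 (I(H, a) = √0 - 7 = 0 - 7 = -7)
((√(-5 + u(-5))*7)*7 + 96)*(-234) + I(23, 3) = ((√(-5 - 4)*7)*7 + 96)*(-234) - 7 = ((√(-9)*7)*7 + 96)*(-234) - 7 = (((3*I)*7)*7 + 96)*(-234) - 7 = ((21*I)*7 + 96)*(-234) - 7 = (147*I + 96)*(-234) - 7 = (96 + 147*I)*(-234) - 7 = (-22464 - 34398*I) - 7 = -22471 - 34398*I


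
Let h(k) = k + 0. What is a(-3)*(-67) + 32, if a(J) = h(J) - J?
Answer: 32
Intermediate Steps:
h(k) = k
a(J) = 0 (a(J) = J - J = 0)
a(-3)*(-67) + 32 = 0*(-67) + 32 = 0 + 32 = 32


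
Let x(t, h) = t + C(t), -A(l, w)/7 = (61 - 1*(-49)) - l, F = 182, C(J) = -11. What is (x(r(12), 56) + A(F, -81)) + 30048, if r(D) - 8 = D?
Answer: 30561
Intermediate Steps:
r(D) = 8 + D
A(l, w) = -770 + 7*l (A(l, w) = -7*((61 - 1*(-49)) - l) = -7*((61 + 49) - l) = -7*(110 - l) = -770 + 7*l)
x(t, h) = -11 + t (x(t, h) = t - 11 = -11 + t)
(x(r(12), 56) + A(F, -81)) + 30048 = ((-11 + (8 + 12)) + (-770 + 7*182)) + 30048 = ((-11 + 20) + (-770 + 1274)) + 30048 = (9 + 504) + 30048 = 513 + 30048 = 30561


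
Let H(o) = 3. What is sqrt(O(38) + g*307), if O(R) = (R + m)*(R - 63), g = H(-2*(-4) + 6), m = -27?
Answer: sqrt(646) ≈ 25.417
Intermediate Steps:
g = 3
O(R) = (-63 + R)*(-27 + R) (O(R) = (R - 27)*(R - 63) = (-27 + R)*(-63 + R) = (-63 + R)*(-27 + R))
sqrt(O(38) + g*307) = sqrt((1701 + 38**2 - 90*38) + 3*307) = sqrt((1701 + 1444 - 3420) + 921) = sqrt(-275 + 921) = sqrt(646)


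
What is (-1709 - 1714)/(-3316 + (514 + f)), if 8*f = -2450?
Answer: 13692/12433 ≈ 1.1013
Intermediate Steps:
f = -1225/4 (f = (⅛)*(-2450) = -1225/4 ≈ -306.25)
(-1709 - 1714)/(-3316 + (514 + f)) = (-1709 - 1714)/(-3316 + (514 - 1225/4)) = -3423/(-3316 + 831/4) = -3423/(-12433/4) = -3423*(-4/12433) = 13692/12433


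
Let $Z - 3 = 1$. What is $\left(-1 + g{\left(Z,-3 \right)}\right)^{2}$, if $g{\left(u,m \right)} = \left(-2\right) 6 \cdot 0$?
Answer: $1$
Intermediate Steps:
$Z = 4$ ($Z = 3 + 1 = 4$)
$g{\left(u,m \right)} = 0$ ($g{\left(u,m \right)} = \left(-12\right) 0 = 0$)
$\left(-1 + g{\left(Z,-3 \right)}\right)^{2} = \left(-1 + 0\right)^{2} = \left(-1\right)^{2} = 1$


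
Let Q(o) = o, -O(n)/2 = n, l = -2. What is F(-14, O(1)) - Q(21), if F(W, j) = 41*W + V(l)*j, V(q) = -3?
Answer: -589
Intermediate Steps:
O(n) = -2*n
F(W, j) = -3*j + 41*W (F(W, j) = 41*W - 3*j = -3*j + 41*W)
F(-14, O(1)) - Q(21) = (-(-6) + 41*(-14)) - 1*21 = (-3*(-2) - 574) - 21 = (6 - 574) - 21 = -568 - 21 = -589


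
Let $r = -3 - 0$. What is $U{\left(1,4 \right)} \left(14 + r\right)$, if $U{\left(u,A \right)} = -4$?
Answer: $-44$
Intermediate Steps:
$r = -3$ ($r = -3 + 0 = -3$)
$U{\left(1,4 \right)} \left(14 + r\right) = - 4 \left(14 - 3\right) = \left(-4\right) 11 = -44$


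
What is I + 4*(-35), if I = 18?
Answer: -122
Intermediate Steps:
I + 4*(-35) = 18 + 4*(-35) = 18 - 140 = -122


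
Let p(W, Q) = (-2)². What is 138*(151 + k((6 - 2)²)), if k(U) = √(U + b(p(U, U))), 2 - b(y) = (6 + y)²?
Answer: 20838 + 138*I*√82 ≈ 20838.0 + 1249.6*I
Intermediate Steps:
p(W, Q) = 4
b(y) = 2 - (6 + y)²
k(U) = √(-98 + U) (k(U) = √(U + (2 - (6 + 4)²)) = √(U + (2 - 1*10²)) = √(U + (2 - 1*100)) = √(U + (2 - 100)) = √(U - 98) = √(-98 + U))
138*(151 + k((6 - 2)²)) = 138*(151 + √(-98 + (6 - 2)²)) = 138*(151 + √(-98 + 4²)) = 138*(151 + √(-98 + 16)) = 138*(151 + √(-82)) = 138*(151 + I*√82) = 20838 + 138*I*√82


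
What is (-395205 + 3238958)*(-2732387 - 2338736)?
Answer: -14421021244619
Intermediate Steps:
(-395205 + 3238958)*(-2732387 - 2338736) = 2843753*(-5071123) = -14421021244619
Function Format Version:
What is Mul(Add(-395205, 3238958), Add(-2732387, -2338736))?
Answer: -14421021244619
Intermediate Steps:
Mul(Add(-395205, 3238958), Add(-2732387, -2338736)) = Mul(2843753, -5071123) = -14421021244619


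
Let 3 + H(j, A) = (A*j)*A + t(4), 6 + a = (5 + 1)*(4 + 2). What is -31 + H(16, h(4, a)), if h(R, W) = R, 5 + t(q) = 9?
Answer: 226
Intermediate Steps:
t(q) = 4 (t(q) = -5 + 9 = 4)
a = 30 (a = -6 + (5 + 1)*(4 + 2) = -6 + 6*6 = -6 + 36 = 30)
H(j, A) = 1 + j*A² (H(j, A) = -3 + ((A*j)*A + 4) = -3 + (j*A² + 4) = -3 + (4 + j*A²) = 1 + j*A²)
-31 + H(16, h(4, a)) = -31 + (1 + 16*4²) = -31 + (1 + 16*16) = -31 + (1 + 256) = -31 + 257 = 226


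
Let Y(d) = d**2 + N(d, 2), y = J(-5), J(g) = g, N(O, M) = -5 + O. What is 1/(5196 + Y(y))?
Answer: 1/5211 ≈ 0.00019190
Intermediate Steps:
y = -5
Y(d) = -5 + d + d**2 (Y(d) = d**2 + (-5 + d) = -5 + d + d**2)
1/(5196 + Y(y)) = 1/(5196 + (-5 - 5 + (-5)**2)) = 1/(5196 + (-5 - 5 + 25)) = 1/(5196 + 15) = 1/5211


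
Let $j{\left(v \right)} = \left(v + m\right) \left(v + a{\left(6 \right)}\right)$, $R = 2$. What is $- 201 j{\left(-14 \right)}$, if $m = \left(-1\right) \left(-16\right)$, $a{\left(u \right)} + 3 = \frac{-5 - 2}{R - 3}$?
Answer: $4020$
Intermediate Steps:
$a{\left(u \right)} = 4$ ($a{\left(u \right)} = -3 + \frac{-5 - 2}{2 - 3} = -3 - \frac{7}{-1} = -3 - -7 = -3 + 7 = 4$)
$m = 16$
$j{\left(v \right)} = \left(4 + v\right) \left(16 + v\right)$ ($j{\left(v \right)} = \left(v + 16\right) \left(v + 4\right) = \left(16 + v\right) \left(4 + v\right) = \left(4 + v\right) \left(16 + v\right)$)
$- 201 j{\left(-14 \right)} = - 201 \left(64 + \left(-14\right)^{2} + 20 \left(-14\right)\right) = - 201 \left(64 + 196 - 280\right) = \left(-201\right) \left(-20\right) = 4020$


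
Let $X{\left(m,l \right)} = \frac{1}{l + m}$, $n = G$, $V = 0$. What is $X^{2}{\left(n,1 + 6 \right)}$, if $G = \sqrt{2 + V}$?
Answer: $\frac{1}{\left(7 + \sqrt{2}\right)^{2}} \approx 0.014124$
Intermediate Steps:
$G = \sqrt{2}$ ($G = \sqrt{2 + 0} = \sqrt{2} \approx 1.4142$)
$n = \sqrt{2} \approx 1.4142$
$X^{2}{\left(n,1 + 6 \right)} = \left(\frac{1}{\left(1 + 6\right) + \sqrt{2}}\right)^{2} = \left(\frac{1}{7 + \sqrt{2}}\right)^{2} = \frac{1}{\left(7 + \sqrt{2}\right)^{2}}$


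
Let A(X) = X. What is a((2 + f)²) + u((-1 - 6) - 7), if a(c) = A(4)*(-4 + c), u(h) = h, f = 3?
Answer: 70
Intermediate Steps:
a(c) = -16 + 4*c (a(c) = 4*(-4 + c) = -16 + 4*c)
a((2 + f)²) + u((-1 - 6) - 7) = (-16 + 4*(2 + 3)²) + ((-1 - 6) - 7) = (-16 + 4*5²) + (-7 - 7) = (-16 + 4*25) - 14 = (-16 + 100) - 14 = 84 - 14 = 70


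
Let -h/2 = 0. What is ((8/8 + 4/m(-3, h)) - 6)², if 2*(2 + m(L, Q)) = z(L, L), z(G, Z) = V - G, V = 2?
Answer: 9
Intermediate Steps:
h = 0 (h = -2*0 = 0)
z(G, Z) = 2 - G
m(L, Q) = -1 - L/2 (m(L, Q) = -2 + (2 - L)/2 = -2 + (1 - L/2) = -1 - L/2)
((8/8 + 4/m(-3, h)) - 6)² = ((8/8 + 4/(-1 - ½*(-3))) - 6)² = ((8*(⅛) + 4/(-1 + 3/2)) - 6)² = ((1 + 4/(½)) - 6)² = ((1 + 4*2) - 6)² = ((1 + 8) - 6)² = (9 - 6)² = 3² = 9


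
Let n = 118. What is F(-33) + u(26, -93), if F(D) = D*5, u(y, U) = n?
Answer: -47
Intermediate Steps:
u(y, U) = 118
F(D) = 5*D
F(-33) + u(26, -93) = 5*(-33) + 118 = -165 + 118 = -47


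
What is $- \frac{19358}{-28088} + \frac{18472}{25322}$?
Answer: $\frac{252256203}{177811084} \approx 1.4187$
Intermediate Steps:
$- \frac{19358}{-28088} + \frac{18472}{25322} = \left(-19358\right) \left(- \frac{1}{28088}\right) + 18472 \cdot \frac{1}{25322} = \frac{9679}{14044} + \frac{9236}{12661} = \frac{252256203}{177811084}$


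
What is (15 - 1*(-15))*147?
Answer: 4410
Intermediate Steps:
(15 - 1*(-15))*147 = (15 + 15)*147 = 30*147 = 4410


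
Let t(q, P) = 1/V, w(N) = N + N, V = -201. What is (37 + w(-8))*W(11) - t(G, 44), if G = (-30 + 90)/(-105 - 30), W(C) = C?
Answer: 46432/201 ≈ 231.00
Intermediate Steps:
G = -4/9 (G = 60/(-135) = 60*(-1/135) = -4/9 ≈ -0.44444)
w(N) = 2*N
t(q, P) = -1/201 (t(q, P) = 1/(-201) = -1/201)
(37 + w(-8))*W(11) - t(G, 44) = (37 + 2*(-8))*11 - 1*(-1/201) = (37 - 16)*11 + 1/201 = 21*11 + 1/201 = 231 + 1/201 = 46432/201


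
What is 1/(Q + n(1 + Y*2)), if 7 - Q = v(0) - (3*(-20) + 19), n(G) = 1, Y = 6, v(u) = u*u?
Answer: -1/33 ≈ -0.030303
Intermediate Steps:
v(u) = u²
Q = -34 (Q = 7 - (0² - (3*(-20) + 19)) = 7 - (0 - (-60 + 19)) = 7 - (0 - 1*(-41)) = 7 - (0 + 41) = 7 - 1*41 = 7 - 41 = -34)
1/(Q + n(1 + Y*2)) = 1/(-34 + 1) = 1/(-33) = -1/33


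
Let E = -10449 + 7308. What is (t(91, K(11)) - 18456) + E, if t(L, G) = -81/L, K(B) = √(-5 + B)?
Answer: -1965408/91 ≈ -21598.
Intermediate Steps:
E = -3141
(t(91, K(11)) - 18456) + E = (-81/91 - 18456) - 3141 = -1679577/91 - 3141 = -1965408/91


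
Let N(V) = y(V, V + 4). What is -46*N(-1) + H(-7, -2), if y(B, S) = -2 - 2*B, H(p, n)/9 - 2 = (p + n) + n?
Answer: -81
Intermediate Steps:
H(p, n) = 18 + 9*p + 18*n (H(p, n) = 18 + 9*((p + n) + n) = 18 + 9*((n + p) + n) = 18 + 9*(p + 2*n) = 18 + (9*p + 18*n) = 18 + 9*p + 18*n)
N(V) = -2 - 2*V
-46*N(-1) + H(-7, -2) = -46*(-2 - 2*(-1)) + (18 + 9*(-7) + 18*(-2)) = -46*(-2 + 2) + (18 - 63 - 36) = -46*0 - 81 = 0 - 81 = -81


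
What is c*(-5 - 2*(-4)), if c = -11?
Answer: -33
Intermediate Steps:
c*(-5 - 2*(-4)) = -11*(-5 - 2*(-4)) = -11*(-5 + 8) = -11*3 = -33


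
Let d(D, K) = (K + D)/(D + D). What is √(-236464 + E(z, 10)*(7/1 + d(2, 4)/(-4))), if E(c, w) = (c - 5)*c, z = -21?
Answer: I*√931387/2 ≈ 482.54*I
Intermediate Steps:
E(c, w) = c*(-5 + c) (E(c, w) = (-5 + c)*c = c*(-5 + c))
d(D, K) = (D + K)/(2*D) (d(D, K) = (D + K)/((2*D)) = (D + K)*(1/(2*D)) = (D + K)/(2*D))
√(-236464 + E(z, 10)*(7/1 + d(2, 4)/(-4))) = √(-236464 + (-21*(-5 - 21))*(7/1 + ((½)*(2 + 4)/2)/(-4))) = √(-236464 + (-21*(-26))*(7*1 + ((½)*(½)*6)*(-¼))) = √(-236464 + 546*(7 + (3/2)*(-¼))) = √(-236464 + 546*(7 - 3/8)) = √(-236464 + 546*(53/8)) = √(-236464 + 14469/4) = √(-931387/4) = I*√931387/2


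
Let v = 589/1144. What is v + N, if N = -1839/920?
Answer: -97621/65780 ≈ -1.4841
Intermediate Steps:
N = -1839/920 (N = -1839*1/920 = -1839/920 ≈ -1.9989)
v = 589/1144 (v = 589*(1/1144) = 589/1144 ≈ 0.51486)
v + N = 589/1144 - 1839/920 = -97621/65780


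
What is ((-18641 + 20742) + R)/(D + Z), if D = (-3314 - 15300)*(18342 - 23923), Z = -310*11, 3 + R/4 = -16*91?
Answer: -1245/34627108 ≈ -3.5954e-5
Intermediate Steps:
R = -5836 (R = -12 + 4*(-16*91) = -12 + 4*(-1456) = -12 - 5824 = -5836)
Z = -3410
D = 103884734 (D = -18614*(-5581) = 103884734)
((-18641 + 20742) + R)/(D + Z) = ((-18641 + 20742) - 5836)/(103884734 - 3410) = (2101 - 5836)/103881324 = -3735*1/103881324 = -1245/34627108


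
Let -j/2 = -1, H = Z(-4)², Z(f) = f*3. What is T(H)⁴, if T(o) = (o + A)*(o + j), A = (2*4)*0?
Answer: 195371581257547776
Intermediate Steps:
Z(f) = 3*f
A = 0 (A = 8*0 = 0)
H = 144 (H = (3*(-4))² = (-12)² = 144)
j = 2 (j = -2*(-1) = 2)
T(o) = o*(2 + o) (T(o) = (o + 0)*(o + 2) = o*(2 + o))
T(H)⁴ = (144*(2 + 144))⁴ = (144*146)⁴ = 21024⁴ = 195371581257547776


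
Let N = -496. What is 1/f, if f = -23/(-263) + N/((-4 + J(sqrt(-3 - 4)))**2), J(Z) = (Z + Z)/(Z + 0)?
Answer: -263/32589 ≈ -0.0080702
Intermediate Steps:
J(Z) = 2 (J(Z) = (2*Z)/Z = 2)
f = -32589/263 (f = -23/(-263) - 496/(-4 + 2)**2 = -23*(-1/263) - 496/((-2)**2) = 23/263 - 496/4 = 23/263 - 496*1/4 = 23/263 - 124 = -32589/263 ≈ -123.91)
1/f = 1/(-32589/263) = -263/32589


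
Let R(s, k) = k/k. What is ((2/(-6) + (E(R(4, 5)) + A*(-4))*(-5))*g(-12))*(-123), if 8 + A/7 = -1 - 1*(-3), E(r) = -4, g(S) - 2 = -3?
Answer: -100901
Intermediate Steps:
R(s, k) = 1
g(S) = -1 (g(S) = 2 - 3 = -1)
A = -42 (A = -56 + 7*(-1 - 1*(-3)) = -56 + 7*(-1 + 3) = -56 + 7*2 = -56 + 14 = -42)
((2/(-6) + (E(R(4, 5)) + A*(-4))*(-5))*g(-12))*(-123) = ((2/(-6) + (-4 - 42*(-4))*(-5))*(-1))*(-123) = ((2*(-⅙) + (-4 + 168)*(-5))*(-1))*(-123) = ((-⅓ + 164*(-5))*(-1))*(-123) = ((-⅓ - 820)*(-1))*(-123) = -2461/3*(-1)*(-123) = (2461/3)*(-123) = -100901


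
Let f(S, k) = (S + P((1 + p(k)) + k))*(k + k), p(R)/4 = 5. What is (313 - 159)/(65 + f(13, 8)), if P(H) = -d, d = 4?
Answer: 14/19 ≈ 0.73684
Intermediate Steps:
p(R) = 20 (p(R) = 4*5 = 20)
P(H) = -4 (P(H) = -1*4 = -4)
f(S, k) = 2*k*(-4 + S) (f(S, k) = (S - 4)*(k + k) = (-4 + S)*(2*k) = 2*k*(-4 + S))
(313 - 159)/(65 + f(13, 8)) = (313 - 159)/(65 + 2*8*(-4 + 13)) = 154/(65 + 2*8*9) = 154/(65 + 144) = 154/209 = 154*(1/209) = 14/19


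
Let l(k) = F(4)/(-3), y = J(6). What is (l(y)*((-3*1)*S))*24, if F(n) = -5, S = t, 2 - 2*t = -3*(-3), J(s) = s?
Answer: 420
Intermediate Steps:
y = 6
t = -7/2 (t = 1 - (-3)*(-3)/2 = 1 - ½*9 = 1 - 9/2 = -7/2 ≈ -3.5000)
S = -7/2 ≈ -3.5000
l(k) = 5/3 (l(k) = -5/(-3) = -5*(-⅓) = 5/3)
(l(y)*((-3*1)*S))*24 = (5*(-3*1*(-7/2))/3)*24 = (5*(-3*(-7/2))/3)*24 = ((5/3)*(21/2))*24 = (35/2)*24 = 420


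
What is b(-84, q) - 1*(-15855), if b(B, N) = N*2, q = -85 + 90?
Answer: 15865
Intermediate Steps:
q = 5
b(B, N) = 2*N
b(-84, q) - 1*(-15855) = 2*5 - 1*(-15855) = 10 + 15855 = 15865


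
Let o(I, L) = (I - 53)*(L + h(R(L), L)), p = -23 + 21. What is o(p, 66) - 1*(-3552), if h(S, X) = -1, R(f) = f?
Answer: -23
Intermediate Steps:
p = -2
o(I, L) = (-1 + L)*(-53 + I) (o(I, L) = (I - 53)*(L - 1) = (-53 + I)*(-1 + L) = (-1 + L)*(-53 + I))
o(p, 66) - 1*(-3552) = (53 - 1*(-2) - 53*66 - 2*66) - 1*(-3552) = (53 + 2 - 3498 - 132) + 3552 = -3575 + 3552 = -23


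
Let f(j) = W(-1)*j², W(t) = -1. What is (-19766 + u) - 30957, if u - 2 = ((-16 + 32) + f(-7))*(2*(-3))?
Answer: -50523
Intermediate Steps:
f(j) = -j²
u = 200 (u = 2 + ((-16 + 32) - 1*(-7)²)*(2*(-3)) = 2 + (16 - 1*49)*(-6) = 2 + (16 - 49)*(-6) = 2 - 33*(-6) = 2 + 198 = 200)
(-19766 + u) - 30957 = (-19766 + 200) - 30957 = -19566 - 30957 = -50523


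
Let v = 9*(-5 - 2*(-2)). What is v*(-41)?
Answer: 369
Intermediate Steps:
v = -9 (v = 9*(-5 + 4) = 9*(-1) = -9)
v*(-41) = -9*(-41) = 369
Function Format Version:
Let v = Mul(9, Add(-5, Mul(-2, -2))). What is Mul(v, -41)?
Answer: 369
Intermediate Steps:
v = -9 (v = Mul(9, Add(-5, 4)) = Mul(9, -1) = -9)
Mul(v, -41) = Mul(-9, -41) = 369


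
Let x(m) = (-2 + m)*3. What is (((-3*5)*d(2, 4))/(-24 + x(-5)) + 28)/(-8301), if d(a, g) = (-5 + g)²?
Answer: -85/24903 ≈ -0.0034132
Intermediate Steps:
x(m) = -6 + 3*m
(((-3*5)*d(2, 4))/(-24 + x(-5)) + 28)/(-8301) = (((-3*5)*(-5 + 4)²)/(-24 + (-6 + 3*(-5))) + 28)/(-8301) = ((-15*(-1)²)/(-24 + (-6 - 15)) + 28)*(-1/8301) = ((-15*1)/(-24 - 21) + 28)*(-1/8301) = (-15/(-45) + 28)*(-1/8301) = (-15*(-1/45) + 28)*(-1/8301) = (⅓ + 28)*(-1/8301) = (85/3)*(-1/8301) = -85/24903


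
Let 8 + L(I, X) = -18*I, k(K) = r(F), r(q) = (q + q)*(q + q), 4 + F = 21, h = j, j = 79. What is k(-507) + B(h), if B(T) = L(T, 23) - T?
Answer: -353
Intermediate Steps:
h = 79
F = 17 (F = -4 + 21 = 17)
r(q) = 4*q**2 (r(q) = (2*q)*(2*q) = 4*q**2)
k(K) = 1156 (k(K) = 4*17**2 = 4*289 = 1156)
L(I, X) = -8 - 18*I
B(T) = -8 - 19*T (B(T) = (-8 - 18*T) - T = -8 - 19*T)
k(-507) + B(h) = 1156 + (-8 - 19*79) = 1156 + (-8 - 1501) = 1156 - 1509 = -353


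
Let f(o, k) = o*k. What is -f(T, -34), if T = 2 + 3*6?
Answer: 680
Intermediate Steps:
T = 20 (T = 2 + 18 = 20)
f(o, k) = k*o
-f(T, -34) = -(-34)*20 = -1*(-680) = 680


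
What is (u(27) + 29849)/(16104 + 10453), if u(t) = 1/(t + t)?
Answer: 1611847/1434078 ≈ 1.1240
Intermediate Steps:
u(t) = 1/(2*t)
(u(27) + 29849)/(16104 + 10453) = ((½)/27 + 29849)/(16104 + 10453) = ((½)*(1/27) + 29849)/26557 = (1/54 + 29849)*(1/26557) = (1611847/54)*(1/26557) = 1611847/1434078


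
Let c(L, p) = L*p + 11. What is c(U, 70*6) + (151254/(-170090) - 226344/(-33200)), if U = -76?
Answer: -2251953285923/70587350 ≈ -31903.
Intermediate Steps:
c(L, p) = 11 + L*p
c(U, 70*6) + (151254/(-170090) - 226344/(-33200)) = (11 - 5320*6) + (151254/(-170090) - 226344/(-33200)) = (11 - 76*420) + (151254*(-1/170090) - 226344*(-1/33200)) = (11 - 31920) + (-75627/85045 + 28293/4150) = -31909 + 418465227/70587350 = -2251953285923/70587350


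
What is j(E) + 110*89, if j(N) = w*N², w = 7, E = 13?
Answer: 10973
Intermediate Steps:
j(N) = 7*N²
j(E) + 110*89 = 7*13² + 110*89 = 7*169 + 9790 = 1183 + 9790 = 10973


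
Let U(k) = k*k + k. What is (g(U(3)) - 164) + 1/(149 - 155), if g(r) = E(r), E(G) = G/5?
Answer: -4853/30 ≈ -161.77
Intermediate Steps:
U(k) = k + k**2 (U(k) = k**2 + k = k + k**2)
E(G) = G/5 (E(G) = G*(1/5) = G/5)
g(r) = r/5
(g(U(3)) - 164) + 1/(149 - 155) = ((3*(1 + 3))/5 - 164) + 1/(149 - 155) = ((3*4)/5 - 164) + 1/(-6) = ((1/5)*12 - 164) - 1/6 = (12/5 - 164) - 1/6 = -808/5 - 1/6 = -4853/30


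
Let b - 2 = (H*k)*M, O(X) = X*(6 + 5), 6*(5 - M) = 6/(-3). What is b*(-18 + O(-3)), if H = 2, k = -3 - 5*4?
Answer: 12410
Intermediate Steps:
k = -23 (k = -3 - 1*20 = -3 - 20 = -23)
M = 16/3 (M = 5 - 1/(-3) = 5 - (-1)/3 = 5 - 1/6*(-2) = 5 + 1/3 = 16/3 ≈ 5.3333)
O(X) = 11*X (O(X) = X*11 = 11*X)
b = -730/3 (b = 2 + (2*(-23))*(16/3) = 2 - 46*16/3 = 2 - 736/3 = -730/3 ≈ -243.33)
b*(-18 + O(-3)) = -730*(-18 + 11*(-3))/3 = -730*(-18 - 33)/3 = -730/3*(-51) = 12410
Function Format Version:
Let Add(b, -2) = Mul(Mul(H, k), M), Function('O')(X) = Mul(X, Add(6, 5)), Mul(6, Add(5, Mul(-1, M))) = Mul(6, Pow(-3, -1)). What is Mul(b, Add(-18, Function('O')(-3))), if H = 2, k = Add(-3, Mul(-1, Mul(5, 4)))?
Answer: 12410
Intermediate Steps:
k = -23 (k = Add(-3, Mul(-1, 20)) = Add(-3, -20) = -23)
M = Rational(16, 3) (M = Add(5, Mul(Rational(-1, 6), Mul(6, Pow(-3, -1)))) = Add(5, Mul(Rational(-1, 6), Mul(6, Rational(-1, 3)))) = Add(5, Mul(Rational(-1, 6), -2)) = Add(5, Rational(1, 3)) = Rational(16, 3) ≈ 5.3333)
Function('O')(X) = Mul(11, X) (Function('O')(X) = Mul(X, 11) = Mul(11, X))
b = Rational(-730, 3) (b = Add(2, Mul(Mul(2, -23), Rational(16, 3))) = Add(2, Mul(-46, Rational(16, 3))) = Add(2, Rational(-736, 3)) = Rational(-730, 3) ≈ -243.33)
Mul(b, Add(-18, Function('O')(-3))) = Mul(Rational(-730, 3), Add(-18, Mul(11, -3))) = Mul(Rational(-730, 3), Add(-18, -33)) = Mul(Rational(-730, 3), -51) = 12410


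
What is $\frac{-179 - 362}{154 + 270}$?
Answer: $- \frac{541}{424} \approx -1.2759$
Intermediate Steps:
$\frac{-179 - 362}{154 + 270} = - \frac{541}{424}$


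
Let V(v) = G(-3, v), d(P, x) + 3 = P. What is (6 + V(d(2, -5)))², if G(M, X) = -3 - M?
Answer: 36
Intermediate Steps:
d(P, x) = -3 + P
V(v) = 0 (V(v) = -3 - 1*(-3) = -3 + 3 = 0)
(6 + V(d(2, -5)))² = (6 + 0)² = 6² = 36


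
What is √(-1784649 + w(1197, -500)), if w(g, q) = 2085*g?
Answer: 2*√177774 ≈ 843.26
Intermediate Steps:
√(-1784649 + w(1197, -500)) = √(-1784649 + 2085*1197) = √(-1784649 + 2495745) = √711096 = 2*√177774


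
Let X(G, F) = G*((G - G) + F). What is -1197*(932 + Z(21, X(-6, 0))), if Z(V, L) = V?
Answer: -1140741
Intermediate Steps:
X(G, F) = F*G (X(G, F) = G*(0 + F) = G*F = F*G)
-1197*(932 + Z(21, X(-6, 0))) = -1197*(932 + 21) = -1197*953 = -1140741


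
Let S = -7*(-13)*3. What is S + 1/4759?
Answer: 1299208/4759 ≈ 273.00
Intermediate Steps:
S = 273 (S = 91*3 = 273)
S + 1/4759 = 273 + 1/4759 = 1299208/4759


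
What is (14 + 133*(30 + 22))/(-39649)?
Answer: -6930/39649 ≈ -0.17478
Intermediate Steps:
(14 + 133*(30 + 22))/(-39649) = (14 + 133*52)*(-1/39649) = (14 + 6916)*(-1/39649) = 6930*(-1/39649) = -6930/39649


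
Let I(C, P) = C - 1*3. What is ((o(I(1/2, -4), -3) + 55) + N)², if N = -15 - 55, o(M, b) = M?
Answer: 1225/4 ≈ 306.25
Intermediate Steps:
I(C, P) = -3 + C (I(C, P) = C - 3 = -3 + C)
N = -70
((o(I(1/2, -4), -3) + 55) + N)² = (((-3 + 1/2) + 55) - 70)² = (((-3 + ½) + 55) - 70)² = ((-5/2 + 55) - 70)² = (105/2 - 70)² = (-35/2)² = 1225/4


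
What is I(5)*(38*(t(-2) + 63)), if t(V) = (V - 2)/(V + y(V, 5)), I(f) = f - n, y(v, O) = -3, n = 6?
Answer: -12122/5 ≈ -2424.4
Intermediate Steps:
I(f) = -6 + f (I(f) = f - 1*6 = f - 6 = -6 + f)
t(V) = (-2 + V)/(-3 + V) (t(V) = (V - 2)/(V - 3) = (-2 + V)/(-3 + V))
I(5)*(38*(t(-2) + 63)) = (-6 + 5)*(38*((-2 - 2)/(-3 - 2) + 63)) = -38*(-4/(-5) + 63) = -38*(-⅕*(-4) + 63) = -38*(⅘ + 63) = -38*319/5 = -1*12122/5 = -12122/5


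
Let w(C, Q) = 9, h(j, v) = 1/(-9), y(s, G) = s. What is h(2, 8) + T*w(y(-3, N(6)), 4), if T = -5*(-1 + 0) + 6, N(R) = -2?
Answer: 890/9 ≈ 98.889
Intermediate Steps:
h(j, v) = -⅑
T = 11 (T = -(-5) + 6 = -5*(-1) + 6 = 5 + 6 = 11)
h(2, 8) + T*w(y(-3, N(6)), 4) = -⅑ + 11*9 = -⅑ + 99 = 890/9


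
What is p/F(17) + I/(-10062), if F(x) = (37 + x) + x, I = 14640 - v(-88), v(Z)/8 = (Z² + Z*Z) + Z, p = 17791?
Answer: 93360401/357201 ≈ 261.37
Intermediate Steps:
v(Z) = 8*Z + 16*Z² (v(Z) = 8*((Z² + Z*Z) + Z) = 8*((Z² + Z²) + Z) = 8*(2*Z² + Z) = 8*(Z + 2*Z²) = 8*Z + 16*Z²)
I = -108560 (I = 14640 - 8*(-88)*(1 + 2*(-88)) = 14640 - 8*(-88)*(1 - 176) = 14640 - 8*(-88)*(-175) = 14640 - 1*123200 = 14640 - 123200 = -108560)
F(x) = 37 + 2*x
p/F(17) + I/(-10062) = 17791/(37 + 2*17) - 108560/(-10062) = 17791/(37 + 34) - 108560*(-1/10062) = 17791/71 + 54280/5031 = 93360401/357201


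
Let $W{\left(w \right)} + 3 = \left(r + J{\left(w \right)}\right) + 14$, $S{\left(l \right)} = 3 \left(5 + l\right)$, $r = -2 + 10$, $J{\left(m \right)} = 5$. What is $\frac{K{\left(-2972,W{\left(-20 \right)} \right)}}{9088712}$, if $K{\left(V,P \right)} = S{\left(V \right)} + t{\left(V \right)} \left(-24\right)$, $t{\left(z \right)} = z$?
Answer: $\frac{62427}{9088712} \approx 0.0068686$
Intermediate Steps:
$r = 8$
$S{\left(l \right)} = 15 + 3 l$
$W{\left(w \right)} = 24$ ($W{\left(w \right)} = -3 + \left(\left(8 + 5\right) + 14\right) = -3 + \left(13 + 14\right) = -3 + 27 = 24$)
$K{\left(V,P \right)} = 15 - 21 V$ ($K{\left(V,P \right)} = \left(15 + 3 V\right) + V \left(-24\right) = \left(15 + 3 V\right) - 24 V = 15 - 21 V$)
$\frac{K{\left(-2972,W{\left(-20 \right)} \right)}}{9088712} = \frac{15 - -62412}{9088712} = \left(15 + 62412\right) \frac{1}{9088712} = 62427 \cdot \frac{1}{9088712} = \frac{62427}{9088712}$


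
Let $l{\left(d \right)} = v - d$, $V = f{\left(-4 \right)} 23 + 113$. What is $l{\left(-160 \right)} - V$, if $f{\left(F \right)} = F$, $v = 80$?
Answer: $219$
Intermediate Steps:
$V = 21$ ($V = \left(-4\right) 23 + 113 = -92 + 113 = 21$)
$l{\left(d \right)} = 80 - d$
$l{\left(-160 \right)} - V = \left(80 - -160\right) - 21 = \left(80 + 160\right) - 21 = 240 - 21 = 219$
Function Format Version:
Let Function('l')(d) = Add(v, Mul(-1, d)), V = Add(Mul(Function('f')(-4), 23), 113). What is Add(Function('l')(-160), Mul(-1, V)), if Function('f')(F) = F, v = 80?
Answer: 219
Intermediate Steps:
V = 21 (V = Add(Mul(-4, 23), 113) = Add(-92, 113) = 21)
Function('l')(d) = Add(80, Mul(-1, d))
Add(Function('l')(-160), Mul(-1, V)) = Add(Add(80, Mul(-1, -160)), Mul(-1, 21)) = Add(Add(80, 160), -21) = Add(240, -21) = 219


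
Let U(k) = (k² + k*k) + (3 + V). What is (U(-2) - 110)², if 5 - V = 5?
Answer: 9801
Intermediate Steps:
V = 0 (V = 5 - 1*5 = 5 - 5 = 0)
U(k) = 3 + 2*k² (U(k) = (k² + k*k) + (3 + 0) = (k² + k²) + 3 = 2*k² + 3 = 3 + 2*k²)
(U(-2) - 110)² = ((3 + 2*(-2)²) - 110)² = ((3 + 2*4) - 110)² = ((3 + 8) - 110)² = (11 - 110)² = (-99)² = 9801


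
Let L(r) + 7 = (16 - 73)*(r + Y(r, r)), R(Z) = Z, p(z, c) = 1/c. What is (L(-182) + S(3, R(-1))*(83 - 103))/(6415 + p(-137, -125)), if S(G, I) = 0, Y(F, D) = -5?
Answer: 665750/400937 ≈ 1.6605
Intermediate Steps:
L(r) = 278 - 57*r (L(r) = -7 + (16 - 73)*(r - 5) = -7 - 57*(-5 + r) = -7 + (285 - 57*r) = 278 - 57*r)
(L(-182) + S(3, R(-1))*(83 - 103))/(6415 + p(-137, -125)) = ((278 - 57*(-182)) + 0*(83 - 103))/(6415 + 1/(-125)) = ((278 + 10374) + 0*(-20))/(6415 - 1/125) = (10652 + 0)/(801874/125) = 10652*(125/801874) = 665750/400937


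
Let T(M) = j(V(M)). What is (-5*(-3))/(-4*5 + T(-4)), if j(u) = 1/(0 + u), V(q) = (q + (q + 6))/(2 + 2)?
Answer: -15/22 ≈ -0.68182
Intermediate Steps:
V(q) = 3/2 + q/2 (V(q) = (q + (6 + q))/4 = (6 + 2*q)*(¼) = 3/2 + q/2)
j(u) = 1/u
T(M) = 1/(3/2 + M/2)
(-5*(-3))/(-4*5 + T(-4)) = (-5*(-3))/(-4*5 + 2/(3 - 4)) = 15/(-20 + 2/(-1)) = 15/(-20 + 2*(-1)) = 15/(-20 - 2) = 15/(-22) = 15*(-1/22) = -15/22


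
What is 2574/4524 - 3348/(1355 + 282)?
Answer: -140163/94946 ≈ -1.4762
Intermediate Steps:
2574/4524 - 3348/(1355 + 282) = 2574*(1/4524) - 3348/1637 = 33/58 - 3348*1/1637 = 33/58 - 3348/1637 = -140163/94946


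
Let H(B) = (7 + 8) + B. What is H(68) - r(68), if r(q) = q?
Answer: 15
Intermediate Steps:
H(B) = 15 + B
H(68) - r(68) = (15 + 68) - 1*68 = 83 - 68 = 15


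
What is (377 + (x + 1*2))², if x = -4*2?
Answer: 137641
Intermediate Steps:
x = -8
(377 + (x + 1*2))² = (377 + (-8 + 1*2))² = (377 + (-8 + 2))² = (377 - 6)² = 371² = 137641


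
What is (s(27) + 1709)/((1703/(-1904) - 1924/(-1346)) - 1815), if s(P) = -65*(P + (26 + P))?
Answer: 4473339472/2325040951 ≈ 1.9240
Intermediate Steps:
s(P) = -1690 - 130*P (s(P) = -65*(26 + 2*P) = -1690 - 130*P)
(s(27) + 1709)/((1703/(-1904) - 1924/(-1346)) - 1815) = ((-1690 - 130*27) + 1709)/((1703/(-1904) - 1924/(-1346)) - 1815) = ((-1690 - 3510) + 1709)/((1703*(-1/1904) - 1924*(-1/1346)) - 1815) = (-5200 + 1709)/((-1703/1904 + 962/673) - 1815) = -3491/(685529/1281392 - 1815) = -3491/(-2325040951/1281392) = -3491*(-1281392/2325040951) = 4473339472/2325040951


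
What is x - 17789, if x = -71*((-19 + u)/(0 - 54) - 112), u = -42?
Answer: -535529/54 ≈ -9917.2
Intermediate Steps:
x = 425077/54 (x = -71*((-19 - 42)/(0 - 54) - 112) = -71*(-61/(-54) - 112) = -71*(-61*(-1/54) - 112) = -71*(61/54 - 112) = -71*(-5987/54) = 425077/54 ≈ 7871.8)
x - 17789 = 425077/54 - 17789 = -535529/54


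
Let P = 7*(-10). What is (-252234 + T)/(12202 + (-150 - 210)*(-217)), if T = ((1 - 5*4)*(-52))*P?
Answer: -160697/45161 ≈ -3.5583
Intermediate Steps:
P = -70
T = -69160 (T = ((1 - 5*4)*(-52))*(-70) = ((1 - 20)*(-52))*(-70) = -19*(-52)*(-70) = 988*(-70) = -69160)
(-252234 + T)/(12202 + (-150 - 210)*(-217)) = (-252234 - 69160)/(12202 + (-150 - 210)*(-217)) = -321394/(12202 - 360*(-217)) = -321394/(12202 + 78120) = -321394/90322 = -321394*1/90322 = -160697/45161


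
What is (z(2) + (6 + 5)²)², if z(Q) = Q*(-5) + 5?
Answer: 13456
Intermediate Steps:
z(Q) = 5 - 5*Q (z(Q) = -5*Q + 5 = 5 - 5*Q)
(z(2) + (6 + 5)²)² = ((5 - 5*2) + (6 + 5)²)² = ((5 - 10) + 11²)² = (-5 + 121)² = 116² = 13456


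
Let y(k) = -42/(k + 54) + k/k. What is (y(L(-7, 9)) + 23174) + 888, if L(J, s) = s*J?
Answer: 72203/3 ≈ 24068.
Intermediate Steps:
L(J, s) = J*s
y(k) = 1 - 42/(54 + k) (y(k) = -42/(54 + k) + 1 = 1 - 42/(54 + k))
(y(L(-7, 9)) + 23174) + 888 = ((12 - 7*9)/(54 - 7*9) + 23174) + 888 = ((12 - 63)/(54 - 63) + 23174) + 888 = (-51/(-9) + 23174) + 888 = (-⅑*(-51) + 23174) + 888 = (17/3 + 23174) + 888 = 69539/3 + 888 = 72203/3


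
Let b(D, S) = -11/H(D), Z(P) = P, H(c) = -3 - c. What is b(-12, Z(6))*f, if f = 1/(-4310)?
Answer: 11/38790 ≈ 0.00028358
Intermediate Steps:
b(D, S) = -11/(-3 - D)
f = -1/4310 ≈ -0.00023202
b(-12, Z(6))*f = (11/(3 - 12))*(-1/4310) = (11/(-9))*(-1/4310) = (11*(-⅑))*(-1/4310) = -11/9*(-1/4310) = 11/38790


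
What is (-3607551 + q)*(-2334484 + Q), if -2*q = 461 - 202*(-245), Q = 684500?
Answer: 5993610604576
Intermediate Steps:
q = -49951/2 (q = -(461 - 202*(-245))/2 = -(461 + 49490)/2 = -½*49951 = -49951/2 ≈ -24976.)
(-3607551 + q)*(-2334484 + Q) = (-3607551 - 49951/2)*(-2334484 + 684500) = -7265053/2*(-1649984) = 5993610604576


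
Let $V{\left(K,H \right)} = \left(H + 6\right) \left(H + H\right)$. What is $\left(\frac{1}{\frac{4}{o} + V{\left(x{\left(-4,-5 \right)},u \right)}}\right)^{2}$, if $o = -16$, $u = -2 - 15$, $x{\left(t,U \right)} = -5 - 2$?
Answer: $\frac{16}{2235025} \approx 7.1588 \cdot 10^{-6}$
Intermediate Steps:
$x{\left(t,U \right)} = -7$
$u = -17$ ($u = -2 - 15 = -17$)
$V{\left(K,H \right)} = 2 H \left(6 + H\right)$ ($V{\left(K,H \right)} = \left(6 + H\right) 2 H = 2 H \left(6 + H\right)$)
$\left(\frac{1}{\frac{4}{o} + V{\left(x{\left(-4,-5 \right)},u \right)}}\right)^{2} = \left(\frac{1}{\frac{4}{-16} + 2 \left(-17\right) \left(6 - 17\right)}\right)^{2} = \left(\frac{1}{4 \left(- \frac{1}{16}\right) + 2 \left(-17\right) \left(-11\right)}\right)^{2} = \left(\frac{1}{- \frac{1}{4} + 374}\right)^{2} = \left(\frac{1}{\frac{1495}{4}}\right)^{2} = \left(\frac{4}{1495}\right)^{2} = \frac{16}{2235025}$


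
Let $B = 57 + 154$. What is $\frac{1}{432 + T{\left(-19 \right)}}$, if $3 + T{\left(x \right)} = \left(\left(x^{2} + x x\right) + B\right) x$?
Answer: $- \frac{1}{17298} \approx -5.781 \cdot 10^{-5}$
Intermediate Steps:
$B = 211$
$T{\left(x \right)} = -3 + x \left(211 + 2 x^{2}\right)$ ($T{\left(x \right)} = -3 + \left(\left(x^{2} + x x\right) + 211\right) x = -3 + \left(\left(x^{2} + x^{2}\right) + 211\right) x = -3 + \left(2 x^{2} + 211\right) x = -3 + \left(211 + 2 x^{2}\right) x = -3 + x \left(211 + 2 x^{2}\right)$)
$\frac{1}{432 + T{\left(-19 \right)}} = \frac{1}{432 + \left(-3 + 2 \left(-19\right)^{3} + 211 \left(-19\right)\right)} = \frac{1}{432 - 17730} = \frac{1}{-17298} = - \frac{1}{17298}$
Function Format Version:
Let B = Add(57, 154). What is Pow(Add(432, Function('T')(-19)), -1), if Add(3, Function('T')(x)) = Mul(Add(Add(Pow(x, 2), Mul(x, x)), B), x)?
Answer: Rational(-1, 17298) ≈ -5.7810e-5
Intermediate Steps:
B = 211
Function('T')(x) = Add(-3, Mul(x, Add(211, Mul(2, Pow(x, 2))))) (Function('T')(x) = Add(-3, Mul(Add(Add(Pow(x, 2), Mul(x, x)), 211), x)) = Add(-3, Mul(Add(Add(Pow(x, 2), Pow(x, 2)), 211), x)) = Add(-3, Mul(Add(Mul(2, Pow(x, 2)), 211), x)) = Add(-3, Mul(Add(211, Mul(2, Pow(x, 2))), x)) = Add(-3, Mul(x, Add(211, Mul(2, Pow(x, 2))))))
Pow(Add(432, Function('T')(-19)), -1) = Pow(Add(432, Add(-3, Mul(2, Pow(-19, 3)), Mul(211, -19))), -1) = Pow(Add(432, Add(-3, Mul(2, -6859), -4009)), -1) = Pow(Add(432, Add(-3, -13718, -4009)), -1) = Pow(Add(432, -17730), -1) = Pow(-17298, -1) = Rational(-1, 17298)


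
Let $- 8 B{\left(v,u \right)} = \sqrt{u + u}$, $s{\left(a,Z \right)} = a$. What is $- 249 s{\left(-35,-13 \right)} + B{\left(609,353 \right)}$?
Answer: $8715 - \frac{\sqrt{706}}{8} \approx 8711.7$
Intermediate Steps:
$B{\left(v,u \right)} = - \frac{\sqrt{2} \sqrt{u}}{8}$ ($B{\left(v,u \right)} = - \frac{\sqrt{u + u}}{8} = - \frac{\sqrt{2 u}}{8} = - \frac{\sqrt{2} \sqrt{u}}{8}$)
$- 249 s{\left(-35,-13 \right)} + B{\left(609,353 \right)} = \left(-249\right) \left(-35\right) - \frac{\sqrt{2} \sqrt{353}}{8} = 8715 - \frac{\sqrt{706}}{8}$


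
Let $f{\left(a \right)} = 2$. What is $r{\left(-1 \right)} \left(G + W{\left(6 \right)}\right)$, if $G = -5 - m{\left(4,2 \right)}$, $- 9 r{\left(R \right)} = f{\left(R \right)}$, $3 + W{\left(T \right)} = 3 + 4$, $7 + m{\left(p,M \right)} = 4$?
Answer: $- \frac{4}{9} \approx -0.44444$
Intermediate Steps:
$m{\left(p,M \right)} = -3$ ($m{\left(p,M \right)} = -7 + 4 = -3$)
$W{\left(T \right)} = 4$ ($W{\left(T \right)} = -3 + \left(3 + 4\right) = -3 + 7 = 4$)
$r{\left(R \right)} = - \frac{2}{9}$ ($r{\left(R \right)} = \left(- \frac{1}{9}\right) 2 = - \frac{2}{9}$)
$G = -2$ ($G = -5 - -3 = -5 + 3 = -2$)
$r{\left(-1 \right)} \left(G + W{\left(6 \right)}\right) = - \frac{2 \left(-2 + 4\right)}{9} = \left(- \frac{2}{9}\right) 2 = - \frac{4}{9}$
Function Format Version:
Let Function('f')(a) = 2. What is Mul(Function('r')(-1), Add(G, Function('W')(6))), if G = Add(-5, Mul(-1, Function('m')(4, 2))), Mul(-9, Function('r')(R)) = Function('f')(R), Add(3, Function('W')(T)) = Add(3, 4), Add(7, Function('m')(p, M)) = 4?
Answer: Rational(-4, 9) ≈ -0.44444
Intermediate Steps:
Function('m')(p, M) = -3 (Function('m')(p, M) = Add(-7, 4) = -3)
Function('W')(T) = 4 (Function('W')(T) = Add(-3, Add(3, 4)) = Add(-3, 7) = 4)
Function('r')(R) = Rational(-2, 9) (Function('r')(R) = Mul(Rational(-1, 9), 2) = Rational(-2, 9))
G = -2 (G = Add(-5, Mul(-1, -3)) = Add(-5, 3) = -2)
Mul(Function('r')(-1), Add(G, Function('W')(6))) = Mul(Rational(-2, 9), Add(-2, 4)) = Mul(Rational(-2, 9), 2) = Rational(-4, 9)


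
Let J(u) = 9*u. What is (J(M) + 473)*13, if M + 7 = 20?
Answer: 7670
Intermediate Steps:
M = 13 (M = -7 + 20 = 13)
(J(M) + 473)*13 = (9*13 + 473)*13 = (117 + 473)*13 = 590*13 = 7670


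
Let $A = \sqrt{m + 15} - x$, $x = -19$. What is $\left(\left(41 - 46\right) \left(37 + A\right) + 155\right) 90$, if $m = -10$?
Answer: $-11250 - 450 \sqrt{5} \approx -12256.0$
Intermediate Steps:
$A = 19 + \sqrt{5}$ ($A = \sqrt{-10 + 15} - -19 = \sqrt{5} + 19 = 19 + \sqrt{5} \approx 21.236$)
$\left(\left(41 - 46\right) \left(37 + A\right) + 155\right) 90 = \left(\left(41 - 46\right) \left(37 + \left(19 + \sqrt{5}\right)\right) + 155\right) 90 = \left(- 5 \left(56 + \sqrt{5}\right) + 155\right) 90 = \left(\left(-280 - 5 \sqrt{5}\right) + 155\right) 90 = \left(-125 - 5 \sqrt{5}\right) 90 = -11250 - 450 \sqrt{5}$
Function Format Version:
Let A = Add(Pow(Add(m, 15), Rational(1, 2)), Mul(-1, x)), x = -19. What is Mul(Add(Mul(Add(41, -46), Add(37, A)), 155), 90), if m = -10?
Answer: Add(-11250, Mul(-450, Pow(5, Rational(1, 2)))) ≈ -12256.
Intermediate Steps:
A = Add(19, Pow(5, Rational(1, 2))) (A = Add(Pow(Add(-10, 15), Rational(1, 2)), Mul(-1, -19)) = Add(Pow(5, Rational(1, 2)), 19) = Add(19, Pow(5, Rational(1, 2))) ≈ 21.236)
Mul(Add(Mul(Add(41, -46), Add(37, A)), 155), 90) = Mul(Add(Mul(Add(41, -46), Add(37, Add(19, Pow(5, Rational(1, 2))))), 155), 90) = Mul(Add(Mul(-5, Add(56, Pow(5, Rational(1, 2)))), 155), 90) = Mul(Add(Add(-280, Mul(-5, Pow(5, Rational(1, 2)))), 155), 90) = Mul(Add(-125, Mul(-5, Pow(5, Rational(1, 2)))), 90) = Add(-11250, Mul(-450, Pow(5, Rational(1, 2))))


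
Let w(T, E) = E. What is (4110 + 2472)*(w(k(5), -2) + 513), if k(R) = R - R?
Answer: 3363402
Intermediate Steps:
k(R) = 0
(4110 + 2472)*(w(k(5), -2) + 513) = (4110 + 2472)*(-2 + 513) = 6582*511 = 3363402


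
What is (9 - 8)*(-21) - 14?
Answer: -35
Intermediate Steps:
(9 - 8)*(-21) - 14 = 1*(-21) - 14 = -21 - 14 = -35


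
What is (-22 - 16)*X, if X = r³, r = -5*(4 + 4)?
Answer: 2432000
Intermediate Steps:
r = -40 (r = -5*8 = -40)
X = -64000 (X = (-40)³ = -64000)
(-22 - 16)*X = (-22 - 16)*(-64000) = -38*(-64000) = 2432000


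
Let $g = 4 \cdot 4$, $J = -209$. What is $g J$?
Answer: $-3344$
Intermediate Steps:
$g = 16$
$g J = 16 \left(-209\right) = -3344$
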